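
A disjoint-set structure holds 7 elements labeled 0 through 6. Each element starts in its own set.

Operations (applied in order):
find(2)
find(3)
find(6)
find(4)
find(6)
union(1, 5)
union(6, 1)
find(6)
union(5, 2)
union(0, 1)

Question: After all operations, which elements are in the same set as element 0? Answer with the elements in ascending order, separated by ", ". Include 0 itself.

Step 1: find(2) -> no change; set of 2 is {2}
Step 2: find(3) -> no change; set of 3 is {3}
Step 3: find(6) -> no change; set of 6 is {6}
Step 4: find(4) -> no change; set of 4 is {4}
Step 5: find(6) -> no change; set of 6 is {6}
Step 6: union(1, 5) -> merged; set of 1 now {1, 5}
Step 7: union(6, 1) -> merged; set of 6 now {1, 5, 6}
Step 8: find(6) -> no change; set of 6 is {1, 5, 6}
Step 9: union(5, 2) -> merged; set of 5 now {1, 2, 5, 6}
Step 10: union(0, 1) -> merged; set of 0 now {0, 1, 2, 5, 6}
Component of 0: {0, 1, 2, 5, 6}

Answer: 0, 1, 2, 5, 6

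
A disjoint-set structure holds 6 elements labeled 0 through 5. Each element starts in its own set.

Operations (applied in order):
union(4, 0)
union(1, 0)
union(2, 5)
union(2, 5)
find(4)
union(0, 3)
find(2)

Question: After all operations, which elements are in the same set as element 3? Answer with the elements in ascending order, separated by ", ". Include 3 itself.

Answer: 0, 1, 3, 4

Derivation:
Step 1: union(4, 0) -> merged; set of 4 now {0, 4}
Step 2: union(1, 0) -> merged; set of 1 now {0, 1, 4}
Step 3: union(2, 5) -> merged; set of 2 now {2, 5}
Step 4: union(2, 5) -> already same set; set of 2 now {2, 5}
Step 5: find(4) -> no change; set of 4 is {0, 1, 4}
Step 6: union(0, 3) -> merged; set of 0 now {0, 1, 3, 4}
Step 7: find(2) -> no change; set of 2 is {2, 5}
Component of 3: {0, 1, 3, 4}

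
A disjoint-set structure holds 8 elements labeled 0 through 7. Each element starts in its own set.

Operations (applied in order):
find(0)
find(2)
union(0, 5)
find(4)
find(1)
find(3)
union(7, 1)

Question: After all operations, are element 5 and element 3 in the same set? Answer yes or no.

Step 1: find(0) -> no change; set of 0 is {0}
Step 2: find(2) -> no change; set of 2 is {2}
Step 3: union(0, 5) -> merged; set of 0 now {0, 5}
Step 4: find(4) -> no change; set of 4 is {4}
Step 5: find(1) -> no change; set of 1 is {1}
Step 6: find(3) -> no change; set of 3 is {3}
Step 7: union(7, 1) -> merged; set of 7 now {1, 7}
Set of 5: {0, 5}; 3 is not a member.

Answer: no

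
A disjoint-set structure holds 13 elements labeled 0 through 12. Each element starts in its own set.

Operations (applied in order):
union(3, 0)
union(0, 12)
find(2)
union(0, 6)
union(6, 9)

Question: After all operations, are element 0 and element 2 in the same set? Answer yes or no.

Step 1: union(3, 0) -> merged; set of 3 now {0, 3}
Step 2: union(0, 12) -> merged; set of 0 now {0, 3, 12}
Step 3: find(2) -> no change; set of 2 is {2}
Step 4: union(0, 6) -> merged; set of 0 now {0, 3, 6, 12}
Step 5: union(6, 9) -> merged; set of 6 now {0, 3, 6, 9, 12}
Set of 0: {0, 3, 6, 9, 12}; 2 is not a member.

Answer: no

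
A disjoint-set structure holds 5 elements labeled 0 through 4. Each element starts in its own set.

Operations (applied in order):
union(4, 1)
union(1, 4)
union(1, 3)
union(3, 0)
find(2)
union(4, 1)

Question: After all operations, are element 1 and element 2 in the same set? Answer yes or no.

Answer: no

Derivation:
Step 1: union(4, 1) -> merged; set of 4 now {1, 4}
Step 2: union(1, 4) -> already same set; set of 1 now {1, 4}
Step 3: union(1, 3) -> merged; set of 1 now {1, 3, 4}
Step 4: union(3, 0) -> merged; set of 3 now {0, 1, 3, 4}
Step 5: find(2) -> no change; set of 2 is {2}
Step 6: union(4, 1) -> already same set; set of 4 now {0, 1, 3, 4}
Set of 1: {0, 1, 3, 4}; 2 is not a member.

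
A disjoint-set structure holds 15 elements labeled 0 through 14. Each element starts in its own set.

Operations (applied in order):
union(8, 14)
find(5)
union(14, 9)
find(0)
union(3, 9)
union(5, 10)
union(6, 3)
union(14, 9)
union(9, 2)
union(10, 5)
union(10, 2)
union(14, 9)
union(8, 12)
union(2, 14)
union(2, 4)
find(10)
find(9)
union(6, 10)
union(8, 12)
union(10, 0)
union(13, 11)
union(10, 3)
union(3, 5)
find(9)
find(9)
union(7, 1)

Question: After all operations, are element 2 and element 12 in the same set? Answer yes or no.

Step 1: union(8, 14) -> merged; set of 8 now {8, 14}
Step 2: find(5) -> no change; set of 5 is {5}
Step 3: union(14, 9) -> merged; set of 14 now {8, 9, 14}
Step 4: find(0) -> no change; set of 0 is {0}
Step 5: union(3, 9) -> merged; set of 3 now {3, 8, 9, 14}
Step 6: union(5, 10) -> merged; set of 5 now {5, 10}
Step 7: union(6, 3) -> merged; set of 6 now {3, 6, 8, 9, 14}
Step 8: union(14, 9) -> already same set; set of 14 now {3, 6, 8, 9, 14}
Step 9: union(9, 2) -> merged; set of 9 now {2, 3, 6, 8, 9, 14}
Step 10: union(10, 5) -> already same set; set of 10 now {5, 10}
Step 11: union(10, 2) -> merged; set of 10 now {2, 3, 5, 6, 8, 9, 10, 14}
Step 12: union(14, 9) -> already same set; set of 14 now {2, 3, 5, 6, 8, 9, 10, 14}
Step 13: union(8, 12) -> merged; set of 8 now {2, 3, 5, 6, 8, 9, 10, 12, 14}
Step 14: union(2, 14) -> already same set; set of 2 now {2, 3, 5, 6, 8, 9, 10, 12, 14}
Step 15: union(2, 4) -> merged; set of 2 now {2, 3, 4, 5, 6, 8, 9, 10, 12, 14}
Step 16: find(10) -> no change; set of 10 is {2, 3, 4, 5, 6, 8, 9, 10, 12, 14}
Step 17: find(9) -> no change; set of 9 is {2, 3, 4, 5, 6, 8, 9, 10, 12, 14}
Step 18: union(6, 10) -> already same set; set of 6 now {2, 3, 4, 5, 6, 8, 9, 10, 12, 14}
Step 19: union(8, 12) -> already same set; set of 8 now {2, 3, 4, 5, 6, 8, 9, 10, 12, 14}
Step 20: union(10, 0) -> merged; set of 10 now {0, 2, 3, 4, 5, 6, 8, 9, 10, 12, 14}
Step 21: union(13, 11) -> merged; set of 13 now {11, 13}
Step 22: union(10, 3) -> already same set; set of 10 now {0, 2, 3, 4, 5, 6, 8, 9, 10, 12, 14}
Step 23: union(3, 5) -> already same set; set of 3 now {0, 2, 3, 4, 5, 6, 8, 9, 10, 12, 14}
Step 24: find(9) -> no change; set of 9 is {0, 2, 3, 4, 5, 6, 8, 9, 10, 12, 14}
Step 25: find(9) -> no change; set of 9 is {0, 2, 3, 4, 5, 6, 8, 9, 10, 12, 14}
Step 26: union(7, 1) -> merged; set of 7 now {1, 7}
Set of 2: {0, 2, 3, 4, 5, 6, 8, 9, 10, 12, 14}; 12 is a member.

Answer: yes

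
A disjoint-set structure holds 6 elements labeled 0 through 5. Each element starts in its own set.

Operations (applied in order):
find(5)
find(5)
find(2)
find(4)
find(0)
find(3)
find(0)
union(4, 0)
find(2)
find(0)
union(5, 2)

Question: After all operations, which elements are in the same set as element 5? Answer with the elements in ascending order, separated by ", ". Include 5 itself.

Step 1: find(5) -> no change; set of 5 is {5}
Step 2: find(5) -> no change; set of 5 is {5}
Step 3: find(2) -> no change; set of 2 is {2}
Step 4: find(4) -> no change; set of 4 is {4}
Step 5: find(0) -> no change; set of 0 is {0}
Step 6: find(3) -> no change; set of 3 is {3}
Step 7: find(0) -> no change; set of 0 is {0}
Step 8: union(4, 0) -> merged; set of 4 now {0, 4}
Step 9: find(2) -> no change; set of 2 is {2}
Step 10: find(0) -> no change; set of 0 is {0, 4}
Step 11: union(5, 2) -> merged; set of 5 now {2, 5}
Component of 5: {2, 5}

Answer: 2, 5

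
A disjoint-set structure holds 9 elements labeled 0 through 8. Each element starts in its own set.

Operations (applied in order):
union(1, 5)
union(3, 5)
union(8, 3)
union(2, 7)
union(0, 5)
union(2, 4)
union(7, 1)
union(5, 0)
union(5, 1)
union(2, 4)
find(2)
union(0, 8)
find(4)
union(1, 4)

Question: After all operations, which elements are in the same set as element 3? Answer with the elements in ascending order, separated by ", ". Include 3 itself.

Answer: 0, 1, 2, 3, 4, 5, 7, 8

Derivation:
Step 1: union(1, 5) -> merged; set of 1 now {1, 5}
Step 2: union(3, 5) -> merged; set of 3 now {1, 3, 5}
Step 3: union(8, 3) -> merged; set of 8 now {1, 3, 5, 8}
Step 4: union(2, 7) -> merged; set of 2 now {2, 7}
Step 5: union(0, 5) -> merged; set of 0 now {0, 1, 3, 5, 8}
Step 6: union(2, 4) -> merged; set of 2 now {2, 4, 7}
Step 7: union(7, 1) -> merged; set of 7 now {0, 1, 2, 3, 4, 5, 7, 8}
Step 8: union(5, 0) -> already same set; set of 5 now {0, 1, 2, 3, 4, 5, 7, 8}
Step 9: union(5, 1) -> already same set; set of 5 now {0, 1, 2, 3, 4, 5, 7, 8}
Step 10: union(2, 4) -> already same set; set of 2 now {0, 1, 2, 3, 4, 5, 7, 8}
Step 11: find(2) -> no change; set of 2 is {0, 1, 2, 3, 4, 5, 7, 8}
Step 12: union(0, 8) -> already same set; set of 0 now {0, 1, 2, 3, 4, 5, 7, 8}
Step 13: find(4) -> no change; set of 4 is {0, 1, 2, 3, 4, 5, 7, 8}
Step 14: union(1, 4) -> already same set; set of 1 now {0, 1, 2, 3, 4, 5, 7, 8}
Component of 3: {0, 1, 2, 3, 4, 5, 7, 8}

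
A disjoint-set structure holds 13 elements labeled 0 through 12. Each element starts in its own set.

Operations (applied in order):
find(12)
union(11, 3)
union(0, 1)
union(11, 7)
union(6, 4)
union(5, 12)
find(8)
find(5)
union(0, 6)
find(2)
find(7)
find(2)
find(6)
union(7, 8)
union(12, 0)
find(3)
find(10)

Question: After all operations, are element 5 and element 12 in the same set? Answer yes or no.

Answer: yes

Derivation:
Step 1: find(12) -> no change; set of 12 is {12}
Step 2: union(11, 3) -> merged; set of 11 now {3, 11}
Step 3: union(0, 1) -> merged; set of 0 now {0, 1}
Step 4: union(11, 7) -> merged; set of 11 now {3, 7, 11}
Step 5: union(6, 4) -> merged; set of 6 now {4, 6}
Step 6: union(5, 12) -> merged; set of 5 now {5, 12}
Step 7: find(8) -> no change; set of 8 is {8}
Step 8: find(5) -> no change; set of 5 is {5, 12}
Step 9: union(0, 6) -> merged; set of 0 now {0, 1, 4, 6}
Step 10: find(2) -> no change; set of 2 is {2}
Step 11: find(7) -> no change; set of 7 is {3, 7, 11}
Step 12: find(2) -> no change; set of 2 is {2}
Step 13: find(6) -> no change; set of 6 is {0, 1, 4, 6}
Step 14: union(7, 8) -> merged; set of 7 now {3, 7, 8, 11}
Step 15: union(12, 0) -> merged; set of 12 now {0, 1, 4, 5, 6, 12}
Step 16: find(3) -> no change; set of 3 is {3, 7, 8, 11}
Step 17: find(10) -> no change; set of 10 is {10}
Set of 5: {0, 1, 4, 5, 6, 12}; 12 is a member.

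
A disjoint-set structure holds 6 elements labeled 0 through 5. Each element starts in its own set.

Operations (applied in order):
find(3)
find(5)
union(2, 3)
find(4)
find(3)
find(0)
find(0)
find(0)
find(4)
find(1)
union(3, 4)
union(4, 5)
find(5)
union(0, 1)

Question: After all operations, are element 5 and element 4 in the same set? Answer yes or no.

Answer: yes

Derivation:
Step 1: find(3) -> no change; set of 3 is {3}
Step 2: find(5) -> no change; set of 5 is {5}
Step 3: union(2, 3) -> merged; set of 2 now {2, 3}
Step 4: find(4) -> no change; set of 4 is {4}
Step 5: find(3) -> no change; set of 3 is {2, 3}
Step 6: find(0) -> no change; set of 0 is {0}
Step 7: find(0) -> no change; set of 0 is {0}
Step 8: find(0) -> no change; set of 0 is {0}
Step 9: find(4) -> no change; set of 4 is {4}
Step 10: find(1) -> no change; set of 1 is {1}
Step 11: union(3, 4) -> merged; set of 3 now {2, 3, 4}
Step 12: union(4, 5) -> merged; set of 4 now {2, 3, 4, 5}
Step 13: find(5) -> no change; set of 5 is {2, 3, 4, 5}
Step 14: union(0, 1) -> merged; set of 0 now {0, 1}
Set of 5: {2, 3, 4, 5}; 4 is a member.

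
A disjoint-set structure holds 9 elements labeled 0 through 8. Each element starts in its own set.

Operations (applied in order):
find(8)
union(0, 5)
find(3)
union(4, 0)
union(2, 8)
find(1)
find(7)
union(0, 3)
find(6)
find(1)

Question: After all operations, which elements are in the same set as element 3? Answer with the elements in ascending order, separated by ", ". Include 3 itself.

Step 1: find(8) -> no change; set of 8 is {8}
Step 2: union(0, 5) -> merged; set of 0 now {0, 5}
Step 3: find(3) -> no change; set of 3 is {3}
Step 4: union(4, 0) -> merged; set of 4 now {0, 4, 5}
Step 5: union(2, 8) -> merged; set of 2 now {2, 8}
Step 6: find(1) -> no change; set of 1 is {1}
Step 7: find(7) -> no change; set of 7 is {7}
Step 8: union(0, 3) -> merged; set of 0 now {0, 3, 4, 5}
Step 9: find(6) -> no change; set of 6 is {6}
Step 10: find(1) -> no change; set of 1 is {1}
Component of 3: {0, 3, 4, 5}

Answer: 0, 3, 4, 5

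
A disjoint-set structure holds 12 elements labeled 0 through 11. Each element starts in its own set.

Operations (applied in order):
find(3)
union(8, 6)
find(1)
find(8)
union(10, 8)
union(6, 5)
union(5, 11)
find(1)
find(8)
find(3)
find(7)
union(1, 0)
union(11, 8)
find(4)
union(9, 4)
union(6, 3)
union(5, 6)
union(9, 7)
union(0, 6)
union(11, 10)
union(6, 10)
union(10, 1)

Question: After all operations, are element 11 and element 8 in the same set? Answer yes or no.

Answer: yes

Derivation:
Step 1: find(3) -> no change; set of 3 is {3}
Step 2: union(8, 6) -> merged; set of 8 now {6, 8}
Step 3: find(1) -> no change; set of 1 is {1}
Step 4: find(8) -> no change; set of 8 is {6, 8}
Step 5: union(10, 8) -> merged; set of 10 now {6, 8, 10}
Step 6: union(6, 5) -> merged; set of 6 now {5, 6, 8, 10}
Step 7: union(5, 11) -> merged; set of 5 now {5, 6, 8, 10, 11}
Step 8: find(1) -> no change; set of 1 is {1}
Step 9: find(8) -> no change; set of 8 is {5, 6, 8, 10, 11}
Step 10: find(3) -> no change; set of 3 is {3}
Step 11: find(7) -> no change; set of 7 is {7}
Step 12: union(1, 0) -> merged; set of 1 now {0, 1}
Step 13: union(11, 8) -> already same set; set of 11 now {5, 6, 8, 10, 11}
Step 14: find(4) -> no change; set of 4 is {4}
Step 15: union(9, 4) -> merged; set of 9 now {4, 9}
Step 16: union(6, 3) -> merged; set of 6 now {3, 5, 6, 8, 10, 11}
Step 17: union(5, 6) -> already same set; set of 5 now {3, 5, 6, 8, 10, 11}
Step 18: union(9, 7) -> merged; set of 9 now {4, 7, 9}
Step 19: union(0, 6) -> merged; set of 0 now {0, 1, 3, 5, 6, 8, 10, 11}
Step 20: union(11, 10) -> already same set; set of 11 now {0, 1, 3, 5, 6, 8, 10, 11}
Step 21: union(6, 10) -> already same set; set of 6 now {0, 1, 3, 5, 6, 8, 10, 11}
Step 22: union(10, 1) -> already same set; set of 10 now {0, 1, 3, 5, 6, 8, 10, 11}
Set of 11: {0, 1, 3, 5, 6, 8, 10, 11}; 8 is a member.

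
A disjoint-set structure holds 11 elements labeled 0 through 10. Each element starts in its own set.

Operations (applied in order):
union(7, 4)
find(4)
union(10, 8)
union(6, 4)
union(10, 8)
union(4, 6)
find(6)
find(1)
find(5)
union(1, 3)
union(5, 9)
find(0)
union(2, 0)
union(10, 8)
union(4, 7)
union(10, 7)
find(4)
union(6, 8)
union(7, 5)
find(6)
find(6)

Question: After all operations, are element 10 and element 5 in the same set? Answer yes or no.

Step 1: union(7, 4) -> merged; set of 7 now {4, 7}
Step 2: find(4) -> no change; set of 4 is {4, 7}
Step 3: union(10, 8) -> merged; set of 10 now {8, 10}
Step 4: union(6, 4) -> merged; set of 6 now {4, 6, 7}
Step 5: union(10, 8) -> already same set; set of 10 now {8, 10}
Step 6: union(4, 6) -> already same set; set of 4 now {4, 6, 7}
Step 7: find(6) -> no change; set of 6 is {4, 6, 7}
Step 8: find(1) -> no change; set of 1 is {1}
Step 9: find(5) -> no change; set of 5 is {5}
Step 10: union(1, 3) -> merged; set of 1 now {1, 3}
Step 11: union(5, 9) -> merged; set of 5 now {5, 9}
Step 12: find(0) -> no change; set of 0 is {0}
Step 13: union(2, 0) -> merged; set of 2 now {0, 2}
Step 14: union(10, 8) -> already same set; set of 10 now {8, 10}
Step 15: union(4, 7) -> already same set; set of 4 now {4, 6, 7}
Step 16: union(10, 7) -> merged; set of 10 now {4, 6, 7, 8, 10}
Step 17: find(4) -> no change; set of 4 is {4, 6, 7, 8, 10}
Step 18: union(6, 8) -> already same set; set of 6 now {4, 6, 7, 8, 10}
Step 19: union(7, 5) -> merged; set of 7 now {4, 5, 6, 7, 8, 9, 10}
Step 20: find(6) -> no change; set of 6 is {4, 5, 6, 7, 8, 9, 10}
Step 21: find(6) -> no change; set of 6 is {4, 5, 6, 7, 8, 9, 10}
Set of 10: {4, 5, 6, 7, 8, 9, 10}; 5 is a member.

Answer: yes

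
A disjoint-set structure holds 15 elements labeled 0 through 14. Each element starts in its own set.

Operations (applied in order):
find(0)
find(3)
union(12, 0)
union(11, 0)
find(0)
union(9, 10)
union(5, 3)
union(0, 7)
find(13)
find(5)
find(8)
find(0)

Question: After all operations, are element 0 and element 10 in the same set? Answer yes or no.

Answer: no

Derivation:
Step 1: find(0) -> no change; set of 0 is {0}
Step 2: find(3) -> no change; set of 3 is {3}
Step 3: union(12, 0) -> merged; set of 12 now {0, 12}
Step 4: union(11, 0) -> merged; set of 11 now {0, 11, 12}
Step 5: find(0) -> no change; set of 0 is {0, 11, 12}
Step 6: union(9, 10) -> merged; set of 9 now {9, 10}
Step 7: union(5, 3) -> merged; set of 5 now {3, 5}
Step 8: union(0, 7) -> merged; set of 0 now {0, 7, 11, 12}
Step 9: find(13) -> no change; set of 13 is {13}
Step 10: find(5) -> no change; set of 5 is {3, 5}
Step 11: find(8) -> no change; set of 8 is {8}
Step 12: find(0) -> no change; set of 0 is {0, 7, 11, 12}
Set of 0: {0, 7, 11, 12}; 10 is not a member.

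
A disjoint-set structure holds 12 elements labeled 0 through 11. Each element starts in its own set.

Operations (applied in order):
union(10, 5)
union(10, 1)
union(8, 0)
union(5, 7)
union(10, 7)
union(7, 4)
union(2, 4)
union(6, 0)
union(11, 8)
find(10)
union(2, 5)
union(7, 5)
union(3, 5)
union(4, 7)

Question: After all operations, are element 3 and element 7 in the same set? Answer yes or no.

Step 1: union(10, 5) -> merged; set of 10 now {5, 10}
Step 2: union(10, 1) -> merged; set of 10 now {1, 5, 10}
Step 3: union(8, 0) -> merged; set of 8 now {0, 8}
Step 4: union(5, 7) -> merged; set of 5 now {1, 5, 7, 10}
Step 5: union(10, 7) -> already same set; set of 10 now {1, 5, 7, 10}
Step 6: union(7, 4) -> merged; set of 7 now {1, 4, 5, 7, 10}
Step 7: union(2, 4) -> merged; set of 2 now {1, 2, 4, 5, 7, 10}
Step 8: union(6, 0) -> merged; set of 6 now {0, 6, 8}
Step 9: union(11, 8) -> merged; set of 11 now {0, 6, 8, 11}
Step 10: find(10) -> no change; set of 10 is {1, 2, 4, 5, 7, 10}
Step 11: union(2, 5) -> already same set; set of 2 now {1, 2, 4, 5, 7, 10}
Step 12: union(7, 5) -> already same set; set of 7 now {1, 2, 4, 5, 7, 10}
Step 13: union(3, 5) -> merged; set of 3 now {1, 2, 3, 4, 5, 7, 10}
Step 14: union(4, 7) -> already same set; set of 4 now {1, 2, 3, 4, 5, 7, 10}
Set of 3: {1, 2, 3, 4, 5, 7, 10}; 7 is a member.

Answer: yes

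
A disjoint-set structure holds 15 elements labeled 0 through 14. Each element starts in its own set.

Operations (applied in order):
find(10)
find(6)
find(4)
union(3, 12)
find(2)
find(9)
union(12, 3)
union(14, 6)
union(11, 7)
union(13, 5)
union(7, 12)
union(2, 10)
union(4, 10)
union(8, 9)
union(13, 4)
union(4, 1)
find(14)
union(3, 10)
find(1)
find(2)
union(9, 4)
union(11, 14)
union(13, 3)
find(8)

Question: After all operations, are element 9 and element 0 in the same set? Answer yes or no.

Step 1: find(10) -> no change; set of 10 is {10}
Step 2: find(6) -> no change; set of 6 is {6}
Step 3: find(4) -> no change; set of 4 is {4}
Step 4: union(3, 12) -> merged; set of 3 now {3, 12}
Step 5: find(2) -> no change; set of 2 is {2}
Step 6: find(9) -> no change; set of 9 is {9}
Step 7: union(12, 3) -> already same set; set of 12 now {3, 12}
Step 8: union(14, 6) -> merged; set of 14 now {6, 14}
Step 9: union(11, 7) -> merged; set of 11 now {7, 11}
Step 10: union(13, 5) -> merged; set of 13 now {5, 13}
Step 11: union(7, 12) -> merged; set of 7 now {3, 7, 11, 12}
Step 12: union(2, 10) -> merged; set of 2 now {2, 10}
Step 13: union(4, 10) -> merged; set of 4 now {2, 4, 10}
Step 14: union(8, 9) -> merged; set of 8 now {8, 9}
Step 15: union(13, 4) -> merged; set of 13 now {2, 4, 5, 10, 13}
Step 16: union(4, 1) -> merged; set of 4 now {1, 2, 4, 5, 10, 13}
Step 17: find(14) -> no change; set of 14 is {6, 14}
Step 18: union(3, 10) -> merged; set of 3 now {1, 2, 3, 4, 5, 7, 10, 11, 12, 13}
Step 19: find(1) -> no change; set of 1 is {1, 2, 3, 4, 5, 7, 10, 11, 12, 13}
Step 20: find(2) -> no change; set of 2 is {1, 2, 3, 4, 5, 7, 10, 11, 12, 13}
Step 21: union(9, 4) -> merged; set of 9 now {1, 2, 3, 4, 5, 7, 8, 9, 10, 11, 12, 13}
Step 22: union(11, 14) -> merged; set of 11 now {1, 2, 3, 4, 5, 6, 7, 8, 9, 10, 11, 12, 13, 14}
Step 23: union(13, 3) -> already same set; set of 13 now {1, 2, 3, 4, 5, 6, 7, 8, 9, 10, 11, 12, 13, 14}
Step 24: find(8) -> no change; set of 8 is {1, 2, 3, 4, 5, 6, 7, 8, 9, 10, 11, 12, 13, 14}
Set of 9: {1, 2, 3, 4, 5, 6, 7, 8, 9, 10, 11, 12, 13, 14}; 0 is not a member.

Answer: no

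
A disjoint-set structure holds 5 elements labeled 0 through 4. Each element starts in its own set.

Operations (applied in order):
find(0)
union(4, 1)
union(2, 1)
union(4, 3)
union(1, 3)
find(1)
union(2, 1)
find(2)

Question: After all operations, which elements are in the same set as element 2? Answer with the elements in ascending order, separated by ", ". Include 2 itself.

Step 1: find(0) -> no change; set of 0 is {0}
Step 2: union(4, 1) -> merged; set of 4 now {1, 4}
Step 3: union(2, 1) -> merged; set of 2 now {1, 2, 4}
Step 4: union(4, 3) -> merged; set of 4 now {1, 2, 3, 4}
Step 5: union(1, 3) -> already same set; set of 1 now {1, 2, 3, 4}
Step 6: find(1) -> no change; set of 1 is {1, 2, 3, 4}
Step 7: union(2, 1) -> already same set; set of 2 now {1, 2, 3, 4}
Step 8: find(2) -> no change; set of 2 is {1, 2, 3, 4}
Component of 2: {1, 2, 3, 4}

Answer: 1, 2, 3, 4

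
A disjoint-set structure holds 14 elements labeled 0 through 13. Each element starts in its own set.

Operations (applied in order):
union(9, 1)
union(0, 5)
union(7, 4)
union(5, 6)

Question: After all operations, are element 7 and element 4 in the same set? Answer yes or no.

Step 1: union(9, 1) -> merged; set of 9 now {1, 9}
Step 2: union(0, 5) -> merged; set of 0 now {0, 5}
Step 3: union(7, 4) -> merged; set of 7 now {4, 7}
Step 4: union(5, 6) -> merged; set of 5 now {0, 5, 6}
Set of 7: {4, 7}; 4 is a member.

Answer: yes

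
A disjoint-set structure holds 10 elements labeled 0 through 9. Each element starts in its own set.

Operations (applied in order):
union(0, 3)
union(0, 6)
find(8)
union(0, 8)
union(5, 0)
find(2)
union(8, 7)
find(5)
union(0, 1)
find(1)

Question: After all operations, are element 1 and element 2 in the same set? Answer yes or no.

Step 1: union(0, 3) -> merged; set of 0 now {0, 3}
Step 2: union(0, 6) -> merged; set of 0 now {0, 3, 6}
Step 3: find(8) -> no change; set of 8 is {8}
Step 4: union(0, 8) -> merged; set of 0 now {0, 3, 6, 8}
Step 5: union(5, 0) -> merged; set of 5 now {0, 3, 5, 6, 8}
Step 6: find(2) -> no change; set of 2 is {2}
Step 7: union(8, 7) -> merged; set of 8 now {0, 3, 5, 6, 7, 8}
Step 8: find(5) -> no change; set of 5 is {0, 3, 5, 6, 7, 8}
Step 9: union(0, 1) -> merged; set of 0 now {0, 1, 3, 5, 6, 7, 8}
Step 10: find(1) -> no change; set of 1 is {0, 1, 3, 5, 6, 7, 8}
Set of 1: {0, 1, 3, 5, 6, 7, 8}; 2 is not a member.

Answer: no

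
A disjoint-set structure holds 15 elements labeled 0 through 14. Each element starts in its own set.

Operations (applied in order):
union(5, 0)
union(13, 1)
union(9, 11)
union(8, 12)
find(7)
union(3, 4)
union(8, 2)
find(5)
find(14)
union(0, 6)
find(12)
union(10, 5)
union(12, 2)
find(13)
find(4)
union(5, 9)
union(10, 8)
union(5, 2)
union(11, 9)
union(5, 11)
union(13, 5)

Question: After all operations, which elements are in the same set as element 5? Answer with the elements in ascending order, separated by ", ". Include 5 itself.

Answer: 0, 1, 2, 5, 6, 8, 9, 10, 11, 12, 13

Derivation:
Step 1: union(5, 0) -> merged; set of 5 now {0, 5}
Step 2: union(13, 1) -> merged; set of 13 now {1, 13}
Step 3: union(9, 11) -> merged; set of 9 now {9, 11}
Step 4: union(8, 12) -> merged; set of 8 now {8, 12}
Step 5: find(7) -> no change; set of 7 is {7}
Step 6: union(3, 4) -> merged; set of 3 now {3, 4}
Step 7: union(8, 2) -> merged; set of 8 now {2, 8, 12}
Step 8: find(5) -> no change; set of 5 is {0, 5}
Step 9: find(14) -> no change; set of 14 is {14}
Step 10: union(0, 6) -> merged; set of 0 now {0, 5, 6}
Step 11: find(12) -> no change; set of 12 is {2, 8, 12}
Step 12: union(10, 5) -> merged; set of 10 now {0, 5, 6, 10}
Step 13: union(12, 2) -> already same set; set of 12 now {2, 8, 12}
Step 14: find(13) -> no change; set of 13 is {1, 13}
Step 15: find(4) -> no change; set of 4 is {3, 4}
Step 16: union(5, 9) -> merged; set of 5 now {0, 5, 6, 9, 10, 11}
Step 17: union(10, 8) -> merged; set of 10 now {0, 2, 5, 6, 8, 9, 10, 11, 12}
Step 18: union(5, 2) -> already same set; set of 5 now {0, 2, 5, 6, 8, 9, 10, 11, 12}
Step 19: union(11, 9) -> already same set; set of 11 now {0, 2, 5, 6, 8, 9, 10, 11, 12}
Step 20: union(5, 11) -> already same set; set of 5 now {0, 2, 5, 6, 8, 9, 10, 11, 12}
Step 21: union(13, 5) -> merged; set of 13 now {0, 1, 2, 5, 6, 8, 9, 10, 11, 12, 13}
Component of 5: {0, 1, 2, 5, 6, 8, 9, 10, 11, 12, 13}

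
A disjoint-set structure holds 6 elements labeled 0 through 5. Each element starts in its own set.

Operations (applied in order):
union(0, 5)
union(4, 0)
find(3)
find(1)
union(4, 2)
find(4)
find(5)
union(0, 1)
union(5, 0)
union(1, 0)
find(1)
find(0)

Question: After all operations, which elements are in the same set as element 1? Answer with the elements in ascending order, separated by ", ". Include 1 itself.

Step 1: union(0, 5) -> merged; set of 0 now {0, 5}
Step 2: union(4, 0) -> merged; set of 4 now {0, 4, 5}
Step 3: find(3) -> no change; set of 3 is {3}
Step 4: find(1) -> no change; set of 1 is {1}
Step 5: union(4, 2) -> merged; set of 4 now {0, 2, 4, 5}
Step 6: find(4) -> no change; set of 4 is {0, 2, 4, 5}
Step 7: find(5) -> no change; set of 5 is {0, 2, 4, 5}
Step 8: union(0, 1) -> merged; set of 0 now {0, 1, 2, 4, 5}
Step 9: union(5, 0) -> already same set; set of 5 now {0, 1, 2, 4, 5}
Step 10: union(1, 0) -> already same set; set of 1 now {0, 1, 2, 4, 5}
Step 11: find(1) -> no change; set of 1 is {0, 1, 2, 4, 5}
Step 12: find(0) -> no change; set of 0 is {0, 1, 2, 4, 5}
Component of 1: {0, 1, 2, 4, 5}

Answer: 0, 1, 2, 4, 5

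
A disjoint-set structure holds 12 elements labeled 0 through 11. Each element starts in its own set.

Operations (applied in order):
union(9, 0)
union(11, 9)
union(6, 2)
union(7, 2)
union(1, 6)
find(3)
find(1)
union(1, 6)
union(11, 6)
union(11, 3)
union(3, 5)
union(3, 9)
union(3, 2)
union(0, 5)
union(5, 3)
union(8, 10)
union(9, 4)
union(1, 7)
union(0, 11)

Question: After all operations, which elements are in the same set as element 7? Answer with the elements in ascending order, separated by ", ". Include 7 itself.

Answer: 0, 1, 2, 3, 4, 5, 6, 7, 9, 11

Derivation:
Step 1: union(9, 0) -> merged; set of 9 now {0, 9}
Step 2: union(11, 9) -> merged; set of 11 now {0, 9, 11}
Step 3: union(6, 2) -> merged; set of 6 now {2, 6}
Step 4: union(7, 2) -> merged; set of 7 now {2, 6, 7}
Step 5: union(1, 6) -> merged; set of 1 now {1, 2, 6, 7}
Step 6: find(3) -> no change; set of 3 is {3}
Step 7: find(1) -> no change; set of 1 is {1, 2, 6, 7}
Step 8: union(1, 6) -> already same set; set of 1 now {1, 2, 6, 7}
Step 9: union(11, 6) -> merged; set of 11 now {0, 1, 2, 6, 7, 9, 11}
Step 10: union(11, 3) -> merged; set of 11 now {0, 1, 2, 3, 6, 7, 9, 11}
Step 11: union(3, 5) -> merged; set of 3 now {0, 1, 2, 3, 5, 6, 7, 9, 11}
Step 12: union(3, 9) -> already same set; set of 3 now {0, 1, 2, 3, 5, 6, 7, 9, 11}
Step 13: union(3, 2) -> already same set; set of 3 now {0, 1, 2, 3, 5, 6, 7, 9, 11}
Step 14: union(0, 5) -> already same set; set of 0 now {0, 1, 2, 3, 5, 6, 7, 9, 11}
Step 15: union(5, 3) -> already same set; set of 5 now {0, 1, 2, 3, 5, 6, 7, 9, 11}
Step 16: union(8, 10) -> merged; set of 8 now {8, 10}
Step 17: union(9, 4) -> merged; set of 9 now {0, 1, 2, 3, 4, 5, 6, 7, 9, 11}
Step 18: union(1, 7) -> already same set; set of 1 now {0, 1, 2, 3, 4, 5, 6, 7, 9, 11}
Step 19: union(0, 11) -> already same set; set of 0 now {0, 1, 2, 3, 4, 5, 6, 7, 9, 11}
Component of 7: {0, 1, 2, 3, 4, 5, 6, 7, 9, 11}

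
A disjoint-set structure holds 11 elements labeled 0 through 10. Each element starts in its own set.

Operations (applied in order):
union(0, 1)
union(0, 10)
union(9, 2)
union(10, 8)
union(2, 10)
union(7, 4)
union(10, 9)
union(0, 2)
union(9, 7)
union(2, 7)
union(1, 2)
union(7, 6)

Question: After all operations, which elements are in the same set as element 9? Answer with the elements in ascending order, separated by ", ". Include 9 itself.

Step 1: union(0, 1) -> merged; set of 0 now {0, 1}
Step 2: union(0, 10) -> merged; set of 0 now {0, 1, 10}
Step 3: union(9, 2) -> merged; set of 9 now {2, 9}
Step 4: union(10, 8) -> merged; set of 10 now {0, 1, 8, 10}
Step 5: union(2, 10) -> merged; set of 2 now {0, 1, 2, 8, 9, 10}
Step 6: union(7, 4) -> merged; set of 7 now {4, 7}
Step 7: union(10, 9) -> already same set; set of 10 now {0, 1, 2, 8, 9, 10}
Step 8: union(0, 2) -> already same set; set of 0 now {0, 1, 2, 8, 9, 10}
Step 9: union(9, 7) -> merged; set of 9 now {0, 1, 2, 4, 7, 8, 9, 10}
Step 10: union(2, 7) -> already same set; set of 2 now {0, 1, 2, 4, 7, 8, 9, 10}
Step 11: union(1, 2) -> already same set; set of 1 now {0, 1, 2, 4, 7, 8, 9, 10}
Step 12: union(7, 6) -> merged; set of 7 now {0, 1, 2, 4, 6, 7, 8, 9, 10}
Component of 9: {0, 1, 2, 4, 6, 7, 8, 9, 10}

Answer: 0, 1, 2, 4, 6, 7, 8, 9, 10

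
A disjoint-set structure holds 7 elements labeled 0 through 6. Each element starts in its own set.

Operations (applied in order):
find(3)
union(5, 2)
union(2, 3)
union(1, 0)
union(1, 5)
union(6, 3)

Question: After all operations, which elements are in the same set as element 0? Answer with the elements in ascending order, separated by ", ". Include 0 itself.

Answer: 0, 1, 2, 3, 5, 6

Derivation:
Step 1: find(3) -> no change; set of 3 is {3}
Step 2: union(5, 2) -> merged; set of 5 now {2, 5}
Step 3: union(2, 3) -> merged; set of 2 now {2, 3, 5}
Step 4: union(1, 0) -> merged; set of 1 now {0, 1}
Step 5: union(1, 5) -> merged; set of 1 now {0, 1, 2, 3, 5}
Step 6: union(6, 3) -> merged; set of 6 now {0, 1, 2, 3, 5, 6}
Component of 0: {0, 1, 2, 3, 5, 6}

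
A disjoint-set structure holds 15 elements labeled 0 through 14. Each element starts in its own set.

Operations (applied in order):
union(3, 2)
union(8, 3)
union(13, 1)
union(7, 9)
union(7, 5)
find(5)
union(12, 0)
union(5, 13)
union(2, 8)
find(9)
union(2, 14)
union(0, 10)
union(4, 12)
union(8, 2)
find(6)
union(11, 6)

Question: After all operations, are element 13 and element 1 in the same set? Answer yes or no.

Answer: yes

Derivation:
Step 1: union(3, 2) -> merged; set of 3 now {2, 3}
Step 2: union(8, 3) -> merged; set of 8 now {2, 3, 8}
Step 3: union(13, 1) -> merged; set of 13 now {1, 13}
Step 4: union(7, 9) -> merged; set of 7 now {7, 9}
Step 5: union(7, 5) -> merged; set of 7 now {5, 7, 9}
Step 6: find(5) -> no change; set of 5 is {5, 7, 9}
Step 7: union(12, 0) -> merged; set of 12 now {0, 12}
Step 8: union(5, 13) -> merged; set of 5 now {1, 5, 7, 9, 13}
Step 9: union(2, 8) -> already same set; set of 2 now {2, 3, 8}
Step 10: find(9) -> no change; set of 9 is {1, 5, 7, 9, 13}
Step 11: union(2, 14) -> merged; set of 2 now {2, 3, 8, 14}
Step 12: union(0, 10) -> merged; set of 0 now {0, 10, 12}
Step 13: union(4, 12) -> merged; set of 4 now {0, 4, 10, 12}
Step 14: union(8, 2) -> already same set; set of 8 now {2, 3, 8, 14}
Step 15: find(6) -> no change; set of 6 is {6}
Step 16: union(11, 6) -> merged; set of 11 now {6, 11}
Set of 13: {1, 5, 7, 9, 13}; 1 is a member.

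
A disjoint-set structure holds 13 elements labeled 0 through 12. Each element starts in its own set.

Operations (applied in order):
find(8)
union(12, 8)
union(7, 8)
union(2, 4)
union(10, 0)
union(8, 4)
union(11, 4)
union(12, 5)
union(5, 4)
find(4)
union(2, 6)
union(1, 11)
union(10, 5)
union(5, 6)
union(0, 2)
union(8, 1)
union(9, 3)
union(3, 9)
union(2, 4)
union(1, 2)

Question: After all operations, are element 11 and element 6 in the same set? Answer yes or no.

Step 1: find(8) -> no change; set of 8 is {8}
Step 2: union(12, 8) -> merged; set of 12 now {8, 12}
Step 3: union(7, 8) -> merged; set of 7 now {7, 8, 12}
Step 4: union(2, 4) -> merged; set of 2 now {2, 4}
Step 5: union(10, 0) -> merged; set of 10 now {0, 10}
Step 6: union(8, 4) -> merged; set of 8 now {2, 4, 7, 8, 12}
Step 7: union(11, 4) -> merged; set of 11 now {2, 4, 7, 8, 11, 12}
Step 8: union(12, 5) -> merged; set of 12 now {2, 4, 5, 7, 8, 11, 12}
Step 9: union(5, 4) -> already same set; set of 5 now {2, 4, 5, 7, 8, 11, 12}
Step 10: find(4) -> no change; set of 4 is {2, 4, 5, 7, 8, 11, 12}
Step 11: union(2, 6) -> merged; set of 2 now {2, 4, 5, 6, 7, 8, 11, 12}
Step 12: union(1, 11) -> merged; set of 1 now {1, 2, 4, 5, 6, 7, 8, 11, 12}
Step 13: union(10, 5) -> merged; set of 10 now {0, 1, 2, 4, 5, 6, 7, 8, 10, 11, 12}
Step 14: union(5, 6) -> already same set; set of 5 now {0, 1, 2, 4, 5, 6, 7, 8, 10, 11, 12}
Step 15: union(0, 2) -> already same set; set of 0 now {0, 1, 2, 4, 5, 6, 7, 8, 10, 11, 12}
Step 16: union(8, 1) -> already same set; set of 8 now {0, 1, 2, 4, 5, 6, 7, 8, 10, 11, 12}
Step 17: union(9, 3) -> merged; set of 9 now {3, 9}
Step 18: union(3, 9) -> already same set; set of 3 now {3, 9}
Step 19: union(2, 4) -> already same set; set of 2 now {0, 1, 2, 4, 5, 6, 7, 8, 10, 11, 12}
Step 20: union(1, 2) -> already same set; set of 1 now {0, 1, 2, 4, 5, 6, 7, 8, 10, 11, 12}
Set of 11: {0, 1, 2, 4, 5, 6, 7, 8, 10, 11, 12}; 6 is a member.

Answer: yes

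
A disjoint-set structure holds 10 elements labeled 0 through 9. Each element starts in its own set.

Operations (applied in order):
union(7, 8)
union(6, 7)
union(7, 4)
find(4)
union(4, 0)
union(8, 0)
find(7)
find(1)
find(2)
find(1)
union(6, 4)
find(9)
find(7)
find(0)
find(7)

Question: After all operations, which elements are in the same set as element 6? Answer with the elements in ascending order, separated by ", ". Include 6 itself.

Answer: 0, 4, 6, 7, 8

Derivation:
Step 1: union(7, 8) -> merged; set of 7 now {7, 8}
Step 2: union(6, 7) -> merged; set of 6 now {6, 7, 8}
Step 3: union(7, 4) -> merged; set of 7 now {4, 6, 7, 8}
Step 4: find(4) -> no change; set of 4 is {4, 6, 7, 8}
Step 5: union(4, 0) -> merged; set of 4 now {0, 4, 6, 7, 8}
Step 6: union(8, 0) -> already same set; set of 8 now {0, 4, 6, 7, 8}
Step 7: find(7) -> no change; set of 7 is {0, 4, 6, 7, 8}
Step 8: find(1) -> no change; set of 1 is {1}
Step 9: find(2) -> no change; set of 2 is {2}
Step 10: find(1) -> no change; set of 1 is {1}
Step 11: union(6, 4) -> already same set; set of 6 now {0, 4, 6, 7, 8}
Step 12: find(9) -> no change; set of 9 is {9}
Step 13: find(7) -> no change; set of 7 is {0, 4, 6, 7, 8}
Step 14: find(0) -> no change; set of 0 is {0, 4, 6, 7, 8}
Step 15: find(7) -> no change; set of 7 is {0, 4, 6, 7, 8}
Component of 6: {0, 4, 6, 7, 8}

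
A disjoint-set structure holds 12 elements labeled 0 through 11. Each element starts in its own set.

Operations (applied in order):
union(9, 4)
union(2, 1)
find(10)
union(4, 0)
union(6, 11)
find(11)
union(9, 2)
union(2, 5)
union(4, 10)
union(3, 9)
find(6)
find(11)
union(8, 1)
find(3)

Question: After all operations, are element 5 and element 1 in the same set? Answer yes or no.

Answer: yes

Derivation:
Step 1: union(9, 4) -> merged; set of 9 now {4, 9}
Step 2: union(2, 1) -> merged; set of 2 now {1, 2}
Step 3: find(10) -> no change; set of 10 is {10}
Step 4: union(4, 0) -> merged; set of 4 now {0, 4, 9}
Step 5: union(6, 11) -> merged; set of 6 now {6, 11}
Step 6: find(11) -> no change; set of 11 is {6, 11}
Step 7: union(9, 2) -> merged; set of 9 now {0, 1, 2, 4, 9}
Step 8: union(2, 5) -> merged; set of 2 now {0, 1, 2, 4, 5, 9}
Step 9: union(4, 10) -> merged; set of 4 now {0, 1, 2, 4, 5, 9, 10}
Step 10: union(3, 9) -> merged; set of 3 now {0, 1, 2, 3, 4, 5, 9, 10}
Step 11: find(6) -> no change; set of 6 is {6, 11}
Step 12: find(11) -> no change; set of 11 is {6, 11}
Step 13: union(8, 1) -> merged; set of 8 now {0, 1, 2, 3, 4, 5, 8, 9, 10}
Step 14: find(3) -> no change; set of 3 is {0, 1, 2, 3, 4, 5, 8, 9, 10}
Set of 5: {0, 1, 2, 3, 4, 5, 8, 9, 10}; 1 is a member.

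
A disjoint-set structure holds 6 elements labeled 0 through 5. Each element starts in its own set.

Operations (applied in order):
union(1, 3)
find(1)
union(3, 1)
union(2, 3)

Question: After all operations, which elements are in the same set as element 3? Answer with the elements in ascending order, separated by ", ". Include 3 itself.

Step 1: union(1, 3) -> merged; set of 1 now {1, 3}
Step 2: find(1) -> no change; set of 1 is {1, 3}
Step 3: union(3, 1) -> already same set; set of 3 now {1, 3}
Step 4: union(2, 3) -> merged; set of 2 now {1, 2, 3}
Component of 3: {1, 2, 3}

Answer: 1, 2, 3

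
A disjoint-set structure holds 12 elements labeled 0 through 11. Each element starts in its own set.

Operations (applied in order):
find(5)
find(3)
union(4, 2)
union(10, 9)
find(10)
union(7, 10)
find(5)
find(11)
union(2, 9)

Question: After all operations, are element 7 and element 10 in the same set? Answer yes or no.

Answer: yes

Derivation:
Step 1: find(5) -> no change; set of 5 is {5}
Step 2: find(3) -> no change; set of 3 is {3}
Step 3: union(4, 2) -> merged; set of 4 now {2, 4}
Step 4: union(10, 9) -> merged; set of 10 now {9, 10}
Step 5: find(10) -> no change; set of 10 is {9, 10}
Step 6: union(7, 10) -> merged; set of 7 now {7, 9, 10}
Step 7: find(5) -> no change; set of 5 is {5}
Step 8: find(11) -> no change; set of 11 is {11}
Step 9: union(2, 9) -> merged; set of 2 now {2, 4, 7, 9, 10}
Set of 7: {2, 4, 7, 9, 10}; 10 is a member.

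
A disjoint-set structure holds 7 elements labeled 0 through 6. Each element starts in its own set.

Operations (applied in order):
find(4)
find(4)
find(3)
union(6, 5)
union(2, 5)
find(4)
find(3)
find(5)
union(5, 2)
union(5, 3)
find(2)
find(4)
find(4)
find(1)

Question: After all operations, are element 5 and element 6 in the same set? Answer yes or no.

Step 1: find(4) -> no change; set of 4 is {4}
Step 2: find(4) -> no change; set of 4 is {4}
Step 3: find(3) -> no change; set of 3 is {3}
Step 4: union(6, 5) -> merged; set of 6 now {5, 6}
Step 5: union(2, 5) -> merged; set of 2 now {2, 5, 6}
Step 6: find(4) -> no change; set of 4 is {4}
Step 7: find(3) -> no change; set of 3 is {3}
Step 8: find(5) -> no change; set of 5 is {2, 5, 6}
Step 9: union(5, 2) -> already same set; set of 5 now {2, 5, 6}
Step 10: union(5, 3) -> merged; set of 5 now {2, 3, 5, 6}
Step 11: find(2) -> no change; set of 2 is {2, 3, 5, 6}
Step 12: find(4) -> no change; set of 4 is {4}
Step 13: find(4) -> no change; set of 4 is {4}
Step 14: find(1) -> no change; set of 1 is {1}
Set of 5: {2, 3, 5, 6}; 6 is a member.

Answer: yes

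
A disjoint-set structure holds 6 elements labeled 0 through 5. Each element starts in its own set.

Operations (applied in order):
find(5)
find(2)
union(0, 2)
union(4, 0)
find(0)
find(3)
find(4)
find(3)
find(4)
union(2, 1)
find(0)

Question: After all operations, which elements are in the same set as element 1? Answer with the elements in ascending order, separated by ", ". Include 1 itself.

Step 1: find(5) -> no change; set of 5 is {5}
Step 2: find(2) -> no change; set of 2 is {2}
Step 3: union(0, 2) -> merged; set of 0 now {0, 2}
Step 4: union(4, 0) -> merged; set of 4 now {0, 2, 4}
Step 5: find(0) -> no change; set of 0 is {0, 2, 4}
Step 6: find(3) -> no change; set of 3 is {3}
Step 7: find(4) -> no change; set of 4 is {0, 2, 4}
Step 8: find(3) -> no change; set of 3 is {3}
Step 9: find(4) -> no change; set of 4 is {0, 2, 4}
Step 10: union(2, 1) -> merged; set of 2 now {0, 1, 2, 4}
Step 11: find(0) -> no change; set of 0 is {0, 1, 2, 4}
Component of 1: {0, 1, 2, 4}

Answer: 0, 1, 2, 4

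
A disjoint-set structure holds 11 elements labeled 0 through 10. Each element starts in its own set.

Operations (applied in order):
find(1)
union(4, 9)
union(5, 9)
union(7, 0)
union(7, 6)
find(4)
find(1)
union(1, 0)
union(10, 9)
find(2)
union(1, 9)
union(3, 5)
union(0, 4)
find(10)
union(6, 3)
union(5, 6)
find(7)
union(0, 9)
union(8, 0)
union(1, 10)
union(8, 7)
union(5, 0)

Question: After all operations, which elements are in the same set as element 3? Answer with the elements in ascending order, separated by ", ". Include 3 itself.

Step 1: find(1) -> no change; set of 1 is {1}
Step 2: union(4, 9) -> merged; set of 4 now {4, 9}
Step 3: union(5, 9) -> merged; set of 5 now {4, 5, 9}
Step 4: union(7, 0) -> merged; set of 7 now {0, 7}
Step 5: union(7, 6) -> merged; set of 7 now {0, 6, 7}
Step 6: find(4) -> no change; set of 4 is {4, 5, 9}
Step 7: find(1) -> no change; set of 1 is {1}
Step 8: union(1, 0) -> merged; set of 1 now {0, 1, 6, 7}
Step 9: union(10, 9) -> merged; set of 10 now {4, 5, 9, 10}
Step 10: find(2) -> no change; set of 2 is {2}
Step 11: union(1, 9) -> merged; set of 1 now {0, 1, 4, 5, 6, 7, 9, 10}
Step 12: union(3, 5) -> merged; set of 3 now {0, 1, 3, 4, 5, 6, 7, 9, 10}
Step 13: union(0, 4) -> already same set; set of 0 now {0, 1, 3, 4, 5, 6, 7, 9, 10}
Step 14: find(10) -> no change; set of 10 is {0, 1, 3, 4, 5, 6, 7, 9, 10}
Step 15: union(6, 3) -> already same set; set of 6 now {0, 1, 3, 4, 5, 6, 7, 9, 10}
Step 16: union(5, 6) -> already same set; set of 5 now {0, 1, 3, 4, 5, 6, 7, 9, 10}
Step 17: find(7) -> no change; set of 7 is {0, 1, 3, 4, 5, 6, 7, 9, 10}
Step 18: union(0, 9) -> already same set; set of 0 now {0, 1, 3, 4, 5, 6, 7, 9, 10}
Step 19: union(8, 0) -> merged; set of 8 now {0, 1, 3, 4, 5, 6, 7, 8, 9, 10}
Step 20: union(1, 10) -> already same set; set of 1 now {0, 1, 3, 4, 5, 6, 7, 8, 9, 10}
Step 21: union(8, 7) -> already same set; set of 8 now {0, 1, 3, 4, 5, 6, 7, 8, 9, 10}
Step 22: union(5, 0) -> already same set; set of 5 now {0, 1, 3, 4, 5, 6, 7, 8, 9, 10}
Component of 3: {0, 1, 3, 4, 5, 6, 7, 8, 9, 10}

Answer: 0, 1, 3, 4, 5, 6, 7, 8, 9, 10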